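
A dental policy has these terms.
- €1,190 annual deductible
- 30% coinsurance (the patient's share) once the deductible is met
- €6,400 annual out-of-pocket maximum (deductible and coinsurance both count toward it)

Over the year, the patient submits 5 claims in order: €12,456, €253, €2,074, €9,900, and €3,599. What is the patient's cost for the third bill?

€622.20

Bill 1, €12,456: €1,190 to deductible, leaving €11,266; 30% of €11,266 = €3,379.80. Patient pays €4,569.80; OOP now €4,569.80.
Bill 2, €253: deductible already satisfied, so patient's share is 30% × €253 = €75.90. Patient pays €75.90; OOP now €4,645.70.
Bill 3, €2,074: deductible met; 30% of €2,074 = €622.20. Cost to patient: €622.20. OOP to date €5,267.90.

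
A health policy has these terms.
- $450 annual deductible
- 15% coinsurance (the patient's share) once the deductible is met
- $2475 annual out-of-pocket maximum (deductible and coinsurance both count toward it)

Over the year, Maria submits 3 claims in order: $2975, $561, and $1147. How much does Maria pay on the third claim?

$172.05

Bill 1, $2975: deductible takes $450, $2525 remains; 15% of $2525 = $378.75. Cost to patient: $828.75. OOP to date $828.75.
Bill 2, $561: deductible met; 15% of $561 = $84.15. Patient pays $84.15; OOP now $912.90.
Bill 3, $1147: deductible met; 15% of $1147 = $172.05. Cost to patient: $172.05. OOP to date $1084.95.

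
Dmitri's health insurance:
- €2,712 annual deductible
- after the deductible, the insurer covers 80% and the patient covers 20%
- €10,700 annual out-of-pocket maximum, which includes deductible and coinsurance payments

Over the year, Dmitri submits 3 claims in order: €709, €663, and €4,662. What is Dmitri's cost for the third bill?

€2,004.40

#1 (€709): all of it applies to the deductible. Cost to patient: €709. OOP to date €709.
#2 (€663): all of it applies to the deductible. Patient pays €663; OOP now €1,372.
#3 (€4,662): deductible takes €1,340, €3,322 remains; 20% of €3,322 = €664.40. Patient pays €2,004.40; OOP now €3,376.40.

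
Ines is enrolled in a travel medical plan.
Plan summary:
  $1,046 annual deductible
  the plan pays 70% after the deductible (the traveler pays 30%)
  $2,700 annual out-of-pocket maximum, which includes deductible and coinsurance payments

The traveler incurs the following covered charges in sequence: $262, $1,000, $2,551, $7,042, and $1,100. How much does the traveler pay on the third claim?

Claim 1 ($262): entire amount goes to the deductible. Traveler owes $262 (running OOP $262).
Claim 2 ($1,000): $784 to deductible, leaving $216; coinsurance $216 × 30% = $64.80. Traveler owes $848.80 (running OOP $1,110.80).
Claim 3 ($2,551): deductible met; 30% of $2,551 = $765.30. Traveler pays $765.30; OOP now $1,876.10.

$765.30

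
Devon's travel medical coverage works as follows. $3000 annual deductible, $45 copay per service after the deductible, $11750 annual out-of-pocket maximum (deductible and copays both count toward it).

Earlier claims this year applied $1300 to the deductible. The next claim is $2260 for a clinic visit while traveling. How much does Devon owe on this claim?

Remaining deductible: $3000 − $1300 = $1700.
The remaining $560 (= $2260 − $1700) moves to the copay.
Copay on this service: $45.
That puts the traveler's cost at $1700 + $45 = $1745 before any cap.
Total out-of-pocket so far would be $1300 + $1745 = $3045, below the $11750 cap — no reduction.

$1745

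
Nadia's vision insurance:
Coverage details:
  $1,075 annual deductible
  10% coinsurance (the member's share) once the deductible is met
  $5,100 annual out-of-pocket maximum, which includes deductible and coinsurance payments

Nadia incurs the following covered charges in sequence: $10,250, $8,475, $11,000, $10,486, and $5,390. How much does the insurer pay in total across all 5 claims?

$40,501

Claim 1 ($10,250): $1,075 finishes the deductible; $9,175 goes to coinsurance; member's 10% is $917.50. Member owes $1,992.50 (running OOP $1,992.50). Insurer: $10,250 − $1,992.50 = $8,257.50.
Claim 2 ($8,475): deductible met; 10% of $8,475 = $847.50. Member owes $847.50 (running OOP $2,840). Plan pays $8,475 − $847.50 = $7,627.50.
Claim 3 ($11,000): deductible already satisfied, so member's share is 10% × $11,000 = $1,100. Member pays $1,100; OOP now $3,940. Plan pays $11,000 − $1,100 = $9,900.
Claim 4 ($10,486): 10% coinsurance on $10,486 = $1,048.60. Member owes $1,048.60 (running OOP $4,988.60). Plan pays $10,486 − $1,048.60 = $9,437.40.
Claim 5 ($5,390): deductible already satisfied, so member's share is 10% × $5,390 = $539. That would push OOP to $5,527.60, over the $5,100 cap, so member pays $5,100 − $4,988.60 = $111.40. Plan pays $5,390 − $111.40 = $5,278.60.
Insurer total = bills − member's total = $45,601 − $5,100 = $40,501.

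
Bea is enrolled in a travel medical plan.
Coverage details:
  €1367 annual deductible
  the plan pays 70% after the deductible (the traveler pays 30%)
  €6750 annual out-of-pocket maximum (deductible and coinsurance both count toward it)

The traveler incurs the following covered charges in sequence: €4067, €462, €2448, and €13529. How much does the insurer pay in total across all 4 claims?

€13756

Claim 1 — €4067: €1367 finishes the deductible; €2700 goes to coinsurance; traveler's 30% is €810. Cost to traveler: €2177. OOP to date €2177. Plan pays €4067 − €2177 = €1890.
Claim 2 — €462: deductible already satisfied, so traveler's share is 30% × €462 = €138.60. Traveler pays €138.60; OOP now €2315.60. Plan pays €462 − €138.60 = €323.40.
Claim 3 — €2448: deductible already satisfied, so traveler's share is 30% × €2448 = €734.40. Cost to traveler: €734.40. OOP to date €3050. Insurer: €2448 − €734.40 = €1713.60.
Claim 4 — €13529: 30% coinsurance on €13529 = €4058.70. Adding that to €3050 gives €7108.70, past the €6750 cap; traveler pays only €6750 − €3050 = €3700. Insurer: €13529 − €3700 = €9829.
Insurer total = bills − traveler's total = €20506 − €6750 = €13756.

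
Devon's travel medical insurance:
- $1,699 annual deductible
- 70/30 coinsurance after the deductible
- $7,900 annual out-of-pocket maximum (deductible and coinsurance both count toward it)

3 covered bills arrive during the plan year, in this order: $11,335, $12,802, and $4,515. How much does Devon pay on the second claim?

#1 ($11,335): $1,699 to deductible, leaving $9,636; 30% of $9,636 = $2,890.80. Cost to traveler: $4,589.80. OOP to date $4,589.80.
#2 ($12,802): 30% coinsurance on $12,802 = $3,840.60. OOP would hit $8,430.40 > $7,900, so the cap limits the traveler to $7,900 − $4,589.80 = $3,310.20.

$3,310.20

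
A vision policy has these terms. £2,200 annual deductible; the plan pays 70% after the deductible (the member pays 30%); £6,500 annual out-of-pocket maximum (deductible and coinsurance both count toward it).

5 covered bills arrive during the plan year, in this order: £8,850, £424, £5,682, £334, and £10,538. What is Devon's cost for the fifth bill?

#1 (£8,850): deductible takes £2,200, £6,650 remains; member's 30% is £1,995. Member owes £4,195 (running OOP £4,195).
#2 (£424): deductible met; 30% of £424 = £127.20. Cost to member: £127.20. OOP to date £4,322.20.
#3 (£5,682): deductible met; 30% of £5,682 = £1,704.60. Member owes £1,704.60 (running OOP £6,026.80).
#4 (£334): deductible already satisfied, so member's share is 30% × £334 = £100.20. Member owes £100.20 (running OOP £6,127).
#5 (£10,538): 30% coinsurance on £10,538 = £3,161.40. That would push OOP to £9,288.40, over the £6,500 cap, so member pays £6,500 − £6,127 = £373.

£373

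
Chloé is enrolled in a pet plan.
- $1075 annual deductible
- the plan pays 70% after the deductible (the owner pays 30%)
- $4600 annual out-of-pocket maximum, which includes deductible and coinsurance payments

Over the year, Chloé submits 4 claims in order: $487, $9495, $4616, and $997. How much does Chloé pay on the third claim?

Claim 1 — $487: all of it applies to the deductible. Owner pays $487; OOP now $487.
Claim 2 — $9495: $588 finishes the deductible; $8907 goes to coinsurance; owner's 30% is $2672.10. Owner pays $3260.10; OOP now $3747.10.
Claim 3 — $4616: 30% coinsurance on $4616 = $1384.80. Adding that to $3747.10 gives $5131.90, past the $4600 cap; owner pays only $4600 − $3747.10 = $852.90.

$852.90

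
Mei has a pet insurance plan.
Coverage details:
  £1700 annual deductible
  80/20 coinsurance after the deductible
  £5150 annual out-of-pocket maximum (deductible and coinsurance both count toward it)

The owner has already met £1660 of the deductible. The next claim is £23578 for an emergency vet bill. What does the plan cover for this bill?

£20088

Remaining deductible: £1700 − £1660 = £40.
After the £40 deductible portion, £23578 − £40 = £23538 is subject to coinsurance.
Owner's 20% share of £23538 is £4707.60.
Owner responsibility before any cap: £40 + £4707.60 = £4747.60.
That would bring total out-of-pocket to £6407.60, past the £5150 cap. The owner is capped at £5150 − £1660 = £3490 on this claim.
The plan picks up £23578 − £3490 = £20088.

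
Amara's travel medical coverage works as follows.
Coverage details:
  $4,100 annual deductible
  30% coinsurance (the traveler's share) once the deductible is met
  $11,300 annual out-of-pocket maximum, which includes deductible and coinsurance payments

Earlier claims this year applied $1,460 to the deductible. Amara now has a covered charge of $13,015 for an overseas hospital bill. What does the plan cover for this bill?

$1,460 of the $4,100 deductible is already met, leaving $2,640.
After the $2,640 deductible portion, $13,015 − $2,640 = $10,375 is subject to coinsurance.
30% of $10,375 = $3,112.50 falls to the traveler.
That puts the traveler's cost at $2,640 + $3,112.50 = $5,752.50 before any cap.
Cumulative spending $1,460 + $5,752.50 = $7,212.50 stays under the $11,300 maximum.
The plan picks up $13,015 − $5,752.50 = $7,262.50.

$7,262.50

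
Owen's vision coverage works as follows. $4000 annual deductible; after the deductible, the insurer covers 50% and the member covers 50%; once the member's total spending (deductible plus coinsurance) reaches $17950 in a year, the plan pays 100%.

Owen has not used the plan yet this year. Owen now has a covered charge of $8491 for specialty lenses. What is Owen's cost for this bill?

The full $4000 deductible is still open; $4000 of this bill applies to it.
That leaves $8491 − $4000 = $4491 for coinsurance.
Member's 50% share of $4491 is $2245.50.
Member responsibility before any cap: $4000 + $2245.50 = $6245.50.
Total out-of-pocket so far would be $0 + $6245.50 = $6245.50, below the $17950 cap — no reduction.

$6245.50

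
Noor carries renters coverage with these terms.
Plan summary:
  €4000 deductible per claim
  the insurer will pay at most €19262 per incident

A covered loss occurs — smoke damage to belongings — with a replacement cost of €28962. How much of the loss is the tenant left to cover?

€9700

After the deductible, €28962 − €4000 = €24962 remains.
Since €24962 > €19262, the payout is capped at €19262.
The tenant bears the rest of the original loss: €28962 − €19262 = €9700.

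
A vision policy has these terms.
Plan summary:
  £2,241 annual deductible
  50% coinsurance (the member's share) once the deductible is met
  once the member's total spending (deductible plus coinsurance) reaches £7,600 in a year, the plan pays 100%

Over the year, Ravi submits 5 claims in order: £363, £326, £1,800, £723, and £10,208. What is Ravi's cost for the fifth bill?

Claim 1 — £363: entire amount goes to the deductible. Member owes £363 (running OOP £363).
Claim 2 — £326: fully absorbed by the deductible. Member pays £326; OOP now £689.
Claim 3 — £1,800: £1,552 finishes the deductible; £248 goes to coinsurance; coinsurance £248 × 50% = £124. Cost to member: £1,676. OOP to date £2,365.
Claim 4 — £723: 50% coinsurance on £723 = £361.50. Cost to member: £361.50. OOP to date £2,726.50.
Claim 5 — £10,208: deductible met; 50% of £10,208 = £5,104. Adding that to £2,726.50 gives £7,830.50, past the £7,600 cap; member pays only £7,600 − £2,726.50 = £4,873.50.

£4,873.50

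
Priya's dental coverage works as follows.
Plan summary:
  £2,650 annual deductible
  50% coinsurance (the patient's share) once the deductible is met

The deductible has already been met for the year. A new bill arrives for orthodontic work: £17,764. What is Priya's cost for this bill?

The deductible is already satisfied, so the full bill goes to coinsurance.
Patient's 50% share of £17,764 is £8,882.

£8,882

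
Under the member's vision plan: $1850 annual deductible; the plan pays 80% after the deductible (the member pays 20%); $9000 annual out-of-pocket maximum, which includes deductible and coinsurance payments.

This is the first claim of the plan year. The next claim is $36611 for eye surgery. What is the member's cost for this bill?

Nothing has been paid toward the $1850 deductible, so the first $1850 of this charge is applied there.
The remaining $34761 (= $36611 − $1850) moves to coinsurance.
20% of $34761 = $6952.20 falls to the member.
That puts the member's cost at $1850 + $6952.20 = $8802.20 before any cap.
Year-to-date out-of-pocket becomes $0 + $8802.20 = $8802.20, still under the $9000 maximum, so no cap applies.

$8802.20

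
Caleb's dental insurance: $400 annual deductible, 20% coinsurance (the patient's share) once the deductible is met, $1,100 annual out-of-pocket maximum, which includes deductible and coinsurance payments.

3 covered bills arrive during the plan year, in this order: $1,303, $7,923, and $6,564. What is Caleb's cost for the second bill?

#1 ($1,303): $400 to deductible, leaving $903; patient's 20% is $180.60. Patient pays $580.60; OOP now $580.60.
#2 ($7,923): deductible already satisfied, so patient's share is 20% × $7,923 = $1,584.60. OOP would hit $2,165.20 > $1,100, so the cap limits the patient to $1,100 − $580.60 = $519.40.

$519.40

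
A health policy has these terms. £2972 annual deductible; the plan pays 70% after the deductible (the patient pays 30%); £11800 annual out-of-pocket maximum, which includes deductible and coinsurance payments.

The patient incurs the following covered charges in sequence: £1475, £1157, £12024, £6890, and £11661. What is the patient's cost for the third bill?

£3845.20

#1 (£1475): all of it applies to the deductible. Patient pays £1475; OOP now £1475.
#2 (£1157): fully absorbed by the deductible. Patient pays £1157; OOP now £2632.
#3 (£12024): £340 to deductible, leaving £11684; 30% of £11684 = £3505.20. Patient owes £3845.20 (running OOP £6477.20).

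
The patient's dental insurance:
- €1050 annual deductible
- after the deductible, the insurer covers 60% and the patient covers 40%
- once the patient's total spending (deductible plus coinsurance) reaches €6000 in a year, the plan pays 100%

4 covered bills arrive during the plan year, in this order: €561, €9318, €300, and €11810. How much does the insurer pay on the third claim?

€180

Claim 1 (€561): fully absorbed by the deductible. Patient pays €561; OOP now €561. Insurer: €561 − €561 = €0.
Claim 2 (€9318): €489 finishes the deductible; €8829 goes to coinsurance; 40% of €8829 = €3531.60. Patient owes €4020.60 (running OOP €4581.60). Plan pays €9318 − €4020.60 = €5297.40.
Claim 3 (€300): 40% coinsurance on €300 = €120. Patient owes €120 (running OOP €4701.60). Insurer: €300 − €120 = €180.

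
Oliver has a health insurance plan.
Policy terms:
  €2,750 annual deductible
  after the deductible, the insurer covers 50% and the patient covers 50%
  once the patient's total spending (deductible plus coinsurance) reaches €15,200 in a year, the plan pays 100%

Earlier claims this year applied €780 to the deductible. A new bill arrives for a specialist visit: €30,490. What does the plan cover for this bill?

€16,070

€780 of the €2,750 deductible is already met, leaving €1,970.
The remaining €28,520 (= €30,490 − €1,970) moves to coinsurance.
Patient's 50% share of €28,520 is €14,260.
That puts the patient's cost at €1,970 + €14,260 = €16,230 before any cap.
Year-to-date out-of-pocket would reach €780 + €16,230 = €17,010, above the €15,200 maximum, so the patient pays only €15,200 − €780 = €14,420.
The plan picks up €30,490 − €14,420 = €16,070.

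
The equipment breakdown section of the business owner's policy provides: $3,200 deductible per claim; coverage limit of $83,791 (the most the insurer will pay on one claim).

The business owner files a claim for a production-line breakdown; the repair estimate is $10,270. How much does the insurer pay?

$7,070

After the deductible, $10,270 − $3,200 = $7,070 remains.
That's under the $83,791 cap, so the insurer reimburses the full $7,070.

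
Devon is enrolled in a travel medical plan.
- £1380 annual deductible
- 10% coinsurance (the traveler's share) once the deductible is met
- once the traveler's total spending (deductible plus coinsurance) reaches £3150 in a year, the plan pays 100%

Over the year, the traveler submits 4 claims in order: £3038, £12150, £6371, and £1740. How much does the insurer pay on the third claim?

£5981.80

Claim 1 — £3038: £1380 finishes the deductible; £1658 goes to coinsurance; 10% of £1658 = £165.80. Cost to traveler: £1545.80. OOP to date £1545.80. Plan pays £3038 − £1545.80 = £1492.20.
Claim 2 — £12150: 10% coinsurance on £12150 = £1215. Cost to traveler: £1215. OOP to date £2760.80. Insurer: £12150 − £1215 = £10935.
Claim 3 — £6371: 10% coinsurance on £6371 = £637.10. OOP would hit £3397.90 > £3150, so the cap limits the traveler to £3150 − £2760.80 = £389.20. Insurer: £6371 − £389.20 = £5981.80.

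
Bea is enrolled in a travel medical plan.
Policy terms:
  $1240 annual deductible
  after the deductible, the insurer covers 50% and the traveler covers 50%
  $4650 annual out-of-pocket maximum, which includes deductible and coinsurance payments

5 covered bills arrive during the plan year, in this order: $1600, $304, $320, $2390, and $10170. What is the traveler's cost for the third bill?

$160

Claim 1 ($1600): $1240 finishes the deductible; $360 goes to coinsurance; traveler's 50% is $180. Cost to traveler: $1420. OOP to date $1420.
Claim 2 ($304): 50% coinsurance on $304 = $152. Cost to traveler: $152. OOP to date $1572.
Claim 3 ($320): deductible already satisfied, so traveler's share is 50% × $320 = $160. Cost to traveler: $160. OOP to date $1732.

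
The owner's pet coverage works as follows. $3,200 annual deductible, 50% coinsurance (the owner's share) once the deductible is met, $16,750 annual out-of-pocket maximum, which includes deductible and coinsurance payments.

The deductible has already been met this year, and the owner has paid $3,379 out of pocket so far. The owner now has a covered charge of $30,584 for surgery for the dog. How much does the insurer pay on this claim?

With the deductible met, the entire $30,584 is subject to coinsurance.
Owner's 50% share of $30,584 is $15,292.
Year-to-date out-of-pocket would reach $3,379 + $15,292 = $18,671, above the $16,750 maximum, so the owner pays only $16,750 − $3,379 = $13,371.
The plan picks up $30,584 − $13,371 = $17,213.

$17,213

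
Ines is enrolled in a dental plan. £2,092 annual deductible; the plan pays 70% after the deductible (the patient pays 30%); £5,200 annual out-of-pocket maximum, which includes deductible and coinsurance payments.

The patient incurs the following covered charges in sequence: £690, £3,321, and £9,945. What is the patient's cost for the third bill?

Claim 1 — £690: fully absorbed by the deductible. Cost to patient: £690. OOP to date £690.
Claim 2 — £3,321: deductible takes £1,402, £1,919 remains; 30% of £1,919 = £575.70. Patient pays £1,977.70; OOP now £2,667.70.
Claim 3 — £9,945: deductible met; 30% of £9,945 = £2,983.50. That would push OOP to £5,651.20, over the £5,200 cap, so patient pays £5,200 − £2,667.70 = £2,532.30.

£2,532.30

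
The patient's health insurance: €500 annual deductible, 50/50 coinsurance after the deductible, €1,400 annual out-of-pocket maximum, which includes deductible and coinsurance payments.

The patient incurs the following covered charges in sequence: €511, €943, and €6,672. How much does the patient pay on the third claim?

€423

Bill 1, €511: deductible takes €500, €11 remains; 50% of €11 = €5.50. Cost to patient: €505.50. OOP to date €505.50.
Bill 2, €943: deductible met; 50% of €943 = €471.50. Patient pays €471.50; OOP now €977.
Bill 3, €6,672: deductible met; 50% of €6,672 = €3,336. OOP would hit €4,313 > €1,400, so the cap limits the patient to €1,400 − €977 = €423.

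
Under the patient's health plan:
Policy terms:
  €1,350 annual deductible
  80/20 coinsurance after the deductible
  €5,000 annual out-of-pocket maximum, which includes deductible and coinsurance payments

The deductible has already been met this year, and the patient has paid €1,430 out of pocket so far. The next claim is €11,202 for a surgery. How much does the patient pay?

€2,240.40

The deductible is already satisfied, so the full bill goes to coinsurance.
20% of €11,202 = €2,240.40 falls to the patient.
Cumulative spending €1,430 + €2,240.40 = €3,670.40 stays under the €5,000 maximum.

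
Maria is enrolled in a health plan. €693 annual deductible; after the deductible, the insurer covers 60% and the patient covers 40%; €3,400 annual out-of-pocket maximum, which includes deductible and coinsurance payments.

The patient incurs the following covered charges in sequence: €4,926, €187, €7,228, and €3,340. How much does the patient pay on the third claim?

#1 (€4,926): €693 to deductible, leaving €4,233; 40% of €4,233 = €1,693.20. Patient pays €2,386.20; OOP now €2,386.20.
#2 (€187): deductible met; 40% of €187 = €74.80. Cost to patient: €74.80. OOP to date €2,461.
#3 (€7,228): deductible already satisfied, so patient's share is 40% × €7,228 = €2,891.20. That would push OOP to €5,352.20, over the €3,400 cap, so patient pays €3,400 − €2,461 = €939.

€939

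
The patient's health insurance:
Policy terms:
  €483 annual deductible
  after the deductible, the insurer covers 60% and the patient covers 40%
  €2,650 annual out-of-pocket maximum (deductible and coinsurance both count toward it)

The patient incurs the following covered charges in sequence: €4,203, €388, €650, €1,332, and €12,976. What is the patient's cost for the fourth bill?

Claim 1 (€4,203): deductible takes €483, €3,720 remains; patient's 40% is €1,488. Patient pays €1,971; OOP now €1,971.
Claim 2 (€388): 40% coinsurance on €388 = €155.20. Patient owes €155.20 (running OOP €2,126.20).
Claim 3 (€650): deductible met; 40% of €650 = €260. Patient owes €260 (running OOP €2,386.20).
Claim 4 (€1,332): deductible already satisfied, so patient's share is 40% × €1,332 = €532.80. Adding that to €2,386.20 gives €2,919, past the €2,650 cap; patient pays only €2,650 − €2,386.20 = €263.80.

€263.80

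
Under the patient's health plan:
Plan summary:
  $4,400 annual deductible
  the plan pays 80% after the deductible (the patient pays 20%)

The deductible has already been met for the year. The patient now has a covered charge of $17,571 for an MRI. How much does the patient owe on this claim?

With the deductible met, the entire $17,571 is subject to coinsurance.
Coinsurance: $17,571 × 20% = $3,514.20.

$3,514.20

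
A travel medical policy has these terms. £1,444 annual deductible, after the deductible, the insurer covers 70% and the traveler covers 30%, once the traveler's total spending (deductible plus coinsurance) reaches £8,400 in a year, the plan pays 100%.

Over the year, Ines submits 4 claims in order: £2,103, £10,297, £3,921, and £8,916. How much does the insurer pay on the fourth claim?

£6,423.10

Bill 1, £2,103: deductible takes £1,444, £659 remains; traveler's 30% is £197.70. Traveler pays £1,641.70; OOP now £1,641.70. Plan pays £2,103 − £1,641.70 = £461.30.
Bill 2, £10,297: 30% coinsurance on £10,297 = £3,089.10. Traveler owes £3,089.10 (running OOP £4,730.80). Insurer: £10,297 − £3,089.10 = £7,207.90.
Bill 3, £3,921: deductible already satisfied, so traveler's share is 30% × £3,921 = £1,176.30. Traveler owes £1,176.30 (running OOP £5,907.10). Insurer: £3,921 − £1,176.30 = £2,744.70.
Bill 4, £8,916: 30% coinsurance on £8,916 = £2,674.80. That would push OOP to £8,581.90, over the £8,400 cap, so traveler pays £8,400 − £5,907.10 = £2,492.90. Insurer: £8,916 − £2,492.90 = £6,423.10.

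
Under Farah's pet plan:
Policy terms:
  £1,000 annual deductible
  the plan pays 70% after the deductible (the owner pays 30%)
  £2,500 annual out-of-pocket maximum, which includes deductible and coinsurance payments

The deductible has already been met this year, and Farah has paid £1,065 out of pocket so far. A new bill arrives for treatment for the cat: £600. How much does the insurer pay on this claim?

The deductible is already satisfied, so the full bill goes to coinsurance.
30% of £600 = £180 falls to the owner.
Year-to-date out-of-pocket becomes £1,065 + £180 = £1,245, still under the £2,500 maximum, so no cap applies.
The insurer covers the remainder: £600 − £180 = £420.

£420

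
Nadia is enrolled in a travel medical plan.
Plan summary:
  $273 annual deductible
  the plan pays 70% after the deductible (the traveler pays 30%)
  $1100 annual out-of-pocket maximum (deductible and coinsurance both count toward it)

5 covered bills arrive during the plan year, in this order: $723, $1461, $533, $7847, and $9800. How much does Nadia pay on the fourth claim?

$93.80

#1 ($723): $273 to deductible, leaving $450; 30% of $450 = $135. Traveler owes $408 (running OOP $408).
#2 ($1461): deductible already satisfied, so traveler's share is 30% × $1461 = $438.30. Traveler pays $438.30; OOP now $846.30.
#3 ($533): 30% coinsurance on $533 = $159.90. Traveler pays $159.90; OOP now $1006.20.
#4 ($7847): deductible met; 30% of $7847 = $2354.10. That would push OOP to $3360.30, over the $1100 cap, so traveler pays $1100 − $1006.20 = $93.80.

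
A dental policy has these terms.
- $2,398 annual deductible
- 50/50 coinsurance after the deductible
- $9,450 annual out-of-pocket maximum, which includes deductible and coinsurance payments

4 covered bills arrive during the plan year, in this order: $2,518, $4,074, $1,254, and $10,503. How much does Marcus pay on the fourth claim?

$4,328

Bill 1, $2,518: $2,398 to deductible, leaving $120; patient's 50% is $60. Patient owes $2,458 (running OOP $2,458).
Bill 2, $4,074: 50% coinsurance on $4,074 = $2,037. Cost to patient: $2,037. OOP to date $4,495.
Bill 3, $1,254: deductible met; 50% of $1,254 = $627. Patient owes $627 (running OOP $5,122).
Bill 4, $10,503: 50% coinsurance on $10,503 = $5,251.50. Adding that to $5,122 gives $10,373.50, past the $9,450 cap; patient pays only $9,450 − $5,122 = $4,328.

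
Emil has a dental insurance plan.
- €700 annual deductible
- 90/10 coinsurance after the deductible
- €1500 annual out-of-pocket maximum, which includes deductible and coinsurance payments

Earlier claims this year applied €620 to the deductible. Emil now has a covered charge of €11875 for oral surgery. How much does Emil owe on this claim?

€880

Remaining deductible: €700 − €620 = €80.
That leaves €11875 − €80 = €11795 for coinsurance.
Coinsurance: €11795 × 10% = €1179.50.
That puts the patient's cost at €80 + €1179.50 = €1259.50 before any cap.
That would bring total out-of-pocket to €1879.50, past the €1500 cap. The patient is capped at €1500 − €620 = €880 on this claim.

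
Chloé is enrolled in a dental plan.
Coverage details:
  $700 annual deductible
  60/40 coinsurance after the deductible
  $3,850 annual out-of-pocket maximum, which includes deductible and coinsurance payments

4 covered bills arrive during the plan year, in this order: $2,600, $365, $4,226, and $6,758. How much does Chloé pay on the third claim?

#1 ($2,600): deductible takes $700, $1,900 remains; 40% of $1,900 = $760. Patient owes $1,460 (running OOP $1,460).
#2 ($365): deductible met; 40% of $365 = $146. Cost to patient: $146. OOP to date $1,606.
#3 ($4,226): 40% coinsurance on $4,226 = $1,690.40. Patient owes $1,690.40 (running OOP $3,296.40).

$1,690.40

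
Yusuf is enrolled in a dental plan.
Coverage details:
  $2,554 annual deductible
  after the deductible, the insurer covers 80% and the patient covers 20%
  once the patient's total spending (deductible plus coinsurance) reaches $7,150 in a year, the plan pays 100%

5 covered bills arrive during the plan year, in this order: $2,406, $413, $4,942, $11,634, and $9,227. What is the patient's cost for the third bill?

Bill 1, $2,406: all of it applies to the deductible. Cost to patient: $2,406. OOP to date $2,406.
Bill 2, $413: $148 to deductible, leaving $265; coinsurance $265 × 20% = $53. Cost to patient: $201. OOP to date $2,607.
Bill 3, $4,942: 20% coinsurance on $4,942 = $988.40. Patient owes $988.40 (running OOP $3,595.40).

$988.40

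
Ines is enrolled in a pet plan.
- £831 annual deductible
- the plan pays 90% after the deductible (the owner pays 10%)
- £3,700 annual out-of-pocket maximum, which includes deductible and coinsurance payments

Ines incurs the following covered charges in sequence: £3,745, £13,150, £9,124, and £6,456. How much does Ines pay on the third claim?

£912.40

Claim 1 (£3,745): £831 finishes the deductible; £2,914 goes to coinsurance; 10% of £2,914 = £291.40. Cost to owner: £1,122.40. OOP to date £1,122.40.
Claim 2 (£13,150): deductible met; 10% of £13,150 = £1,315. Owner owes £1,315 (running OOP £2,437.40).
Claim 3 (£9,124): deductible met; 10% of £9,124 = £912.40. Owner owes £912.40 (running OOP £3,349.80).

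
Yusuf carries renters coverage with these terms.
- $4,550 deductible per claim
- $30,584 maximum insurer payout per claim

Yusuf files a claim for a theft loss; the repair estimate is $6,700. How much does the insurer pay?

$2,150

Less the $4,550 deductible: $6,700 − $4,550 = $2,150.
$2,150 is within the $30,584 limit, so the insurer pays $2,150.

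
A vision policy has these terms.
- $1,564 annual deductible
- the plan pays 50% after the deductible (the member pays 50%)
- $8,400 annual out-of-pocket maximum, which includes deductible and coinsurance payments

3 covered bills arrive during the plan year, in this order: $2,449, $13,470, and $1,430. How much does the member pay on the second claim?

$6,393.50

#1 ($2,449): $1,564 finishes the deductible; $885 goes to coinsurance; coinsurance $885 × 50% = $442.50. Member pays $2,006.50; OOP now $2,006.50.
#2 ($13,470): deductible already satisfied, so member's share is 50% × $13,470 = $6,735. Adding that to $2,006.50 gives $8,741.50, past the $8,400 cap; member pays only $8,400 − $2,006.50 = $6,393.50.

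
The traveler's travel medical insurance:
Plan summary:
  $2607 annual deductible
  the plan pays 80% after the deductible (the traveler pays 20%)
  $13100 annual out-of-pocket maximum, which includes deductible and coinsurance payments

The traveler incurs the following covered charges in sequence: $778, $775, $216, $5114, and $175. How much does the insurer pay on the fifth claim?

$140

#1 ($778): entire amount goes to the deductible. Traveler pays $778; OOP now $778. Insurer: $778 − $778 = $0.
#2 ($775): all of it applies to the deductible. Traveler owes $775 (running OOP $1553). Insurer: $775 − $775 = $0.
#3 ($216): entire amount goes to the deductible. Cost to traveler: $216. OOP to date $1769. Plan pays $216 − $216 = $0.
#4 ($5114): $838 to deductible, leaving $4276; coinsurance $4276 × 20% = $855.20. Cost to traveler: $1693.20. OOP to date $3462.20. Insurer: $5114 − $1693.20 = $3420.80.
#5 ($175): deductible met; 20% of $175 = $35. Cost to traveler: $35. OOP to date $3497.20. Insurer: $175 − $35 = $140.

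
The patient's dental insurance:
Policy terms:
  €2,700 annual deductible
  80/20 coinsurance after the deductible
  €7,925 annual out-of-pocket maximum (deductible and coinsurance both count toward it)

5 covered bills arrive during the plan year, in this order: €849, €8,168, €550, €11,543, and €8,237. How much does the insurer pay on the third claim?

Bill 1, €849: all of it applies to the deductible. Cost to patient: €849. OOP to date €849. Insurer: €849 − €849 = €0.
Bill 2, €8,168: €1,851 finishes the deductible; €6,317 goes to coinsurance; patient's 20% is €1,263.40. Patient owes €3,114.40 (running OOP €3,963.40). Plan pays €8,168 − €3,114.40 = €5,053.60.
Bill 3, €550: deductible met; 20% of €550 = €110. Patient owes €110 (running OOP €4,073.40). Plan pays €550 − €110 = €440.

€440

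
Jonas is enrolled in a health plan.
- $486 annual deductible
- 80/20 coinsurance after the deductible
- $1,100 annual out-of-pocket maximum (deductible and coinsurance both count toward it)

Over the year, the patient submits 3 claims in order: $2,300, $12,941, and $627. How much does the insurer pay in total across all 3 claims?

$14,768

Claim 1 ($2,300): $486 to deductible, leaving $1,814; coinsurance $1,814 × 20% = $362.80. Patient pays $848.80; OOP now $848.80. Plan pays $2,300 − $848.80 = $1,451.20.
Claim 2 ($12,941): 20% coinsurance on $12,941 = $2,588.20. OOP would hit $3,437 > $1,100, so the cap limits the patient to $1,100 − $848.80 = $251.20. Insurer: $12,941 − $251.20 = $12,689.80.
Claim 3 ($627): deductible already satisfied, so patient's share is 20% × $627 = $125.40. OOP would hit $1,225.40 > $1,100, so the cap limits the patient to $1,100 − $1,100 = $0. Insurer: $627 − $0 = $627.
Insurer total = bills − patient's total = $15,868 − $1,100 = $14,768.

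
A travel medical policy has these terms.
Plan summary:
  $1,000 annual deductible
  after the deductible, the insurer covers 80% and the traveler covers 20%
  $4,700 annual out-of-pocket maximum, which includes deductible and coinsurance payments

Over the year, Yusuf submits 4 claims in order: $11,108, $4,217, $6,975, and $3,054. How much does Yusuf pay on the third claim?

$835

Claim 1 ($11,108): deductible takes $1,000, $10,108 remains; traveler's 20% is $2,021.60. Cost to traveler: $3,021.60. OOP to date $3,021.60.
Claim 2 ($4,217): deductible already satisfied, so traveler's share is 20% × $4,217 = $843.40. Traveler pays $843.40; OOP now $3,865.
Claim 3 ($6,975): 20% coinsurance on $6,975 = $1,395. That would push OOP to $5,260, over the $4,700 cap, so traveler pays $4,700 − $3,865 = $835.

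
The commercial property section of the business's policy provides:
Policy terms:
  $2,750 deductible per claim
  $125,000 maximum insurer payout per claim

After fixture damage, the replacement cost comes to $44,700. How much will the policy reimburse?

Subtract the deductible: $44,700 − $2,750 = $41,950.
$41,950 ≤ $125,000, so the limit doesn't bind; insurer pays $41,950.

$41,950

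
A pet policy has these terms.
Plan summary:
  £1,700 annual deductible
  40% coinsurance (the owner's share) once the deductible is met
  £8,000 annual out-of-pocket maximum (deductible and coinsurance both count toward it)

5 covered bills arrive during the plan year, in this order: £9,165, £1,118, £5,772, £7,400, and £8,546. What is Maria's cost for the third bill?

£2,308.80

Bill 1, £9,165: deductible takes £1,700, £7,465 remains; coinsurance £7,465 × 40% = £2,986. Owner owes £4,686 (running OOP £4,686).
Bill 2, £1,118: deductible already satisfied, so owner's share is 40% × £1,118 = £447.20. Owner owes £447.20 (running OOP £5,133.20).
Bill 3, £5,772: deductible met; 40% of £5,772 = £2,308.80. Owner owes £2,308.80 (running OOP £7,442).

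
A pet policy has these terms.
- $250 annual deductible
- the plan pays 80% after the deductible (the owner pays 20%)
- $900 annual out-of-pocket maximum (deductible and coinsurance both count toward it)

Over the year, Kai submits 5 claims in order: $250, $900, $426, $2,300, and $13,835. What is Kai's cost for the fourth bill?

$384.80

Claim 1 ($250): entire amount goes to the deductible. Owner pays $250; OOP now $250.
Claim 2 ($900): deductible already satisfied, so owner's share is 20% × $900 = $180. Owner owes $180 (running OOP $430).
Claim 3 ($426): 20% coinsurance on $426 = $85.20. Cost to owner: $85.20. OOP to date $515.20.
Claim 4 ($2,300): deductible met; 20% of $2,300 = $460. Adding that to $515.20 gives $975.20, past the $900 cap; owner pays only $900 − $515.20 = $384.80.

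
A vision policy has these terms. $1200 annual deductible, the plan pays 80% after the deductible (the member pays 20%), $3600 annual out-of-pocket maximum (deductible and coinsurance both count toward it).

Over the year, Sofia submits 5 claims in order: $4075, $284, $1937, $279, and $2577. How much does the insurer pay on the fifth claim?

Bill 1, $4075: $1200 finishes the deductible; $2875 goes to coinsurance; 20% of $2875 = $575. Member pays $1775; OOP now $1775. Insurer: $4075 − $1775 = $2300.
Bill 2, $284: deductible already satisfied, so member's share is 20% × $284 = $56.80. Cost to member: $56.80. OOP to date $1831.80. Insurer: $284 − $56.80 = $227.20.
Bill 3, $1937: deductible met; 20% of $1937 = $387.40. Member owes $387.40 (running OOP $2219.20). Plan pays $1937 − $387.40 = $1549.60.
Bill 4, $279: deductible already satisfied, so member's share is 20% × $279 = $55.80. Cost to member: $55.80. OOP to date $2275. Insurer: $279 − $55.80 = $223.20.
Bill 5, $2577: 20% coinsurance on $2577 = $515.40. Cost to member: $515.40. OOP to date $2790.40. Insurer: $2577 − $515.40 = $2061.60.

$2061.60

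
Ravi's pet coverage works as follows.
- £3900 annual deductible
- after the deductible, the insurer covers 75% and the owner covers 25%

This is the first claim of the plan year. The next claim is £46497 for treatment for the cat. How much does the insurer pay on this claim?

£31947.75

Nothing has been paid toward the £3900 deductible, so the first £3900 of this charge is applied there.
After the £3900 deductible portion, £46497 − £3900 = £42597 is subject to coinsurance.
Owner's 25% share of £42597 is £10649.25.
Owner responsibility: £3900 + £10649.25 = £14549.25.
Insurer pays the balance: £46497 − £14549.25 = £31947.75.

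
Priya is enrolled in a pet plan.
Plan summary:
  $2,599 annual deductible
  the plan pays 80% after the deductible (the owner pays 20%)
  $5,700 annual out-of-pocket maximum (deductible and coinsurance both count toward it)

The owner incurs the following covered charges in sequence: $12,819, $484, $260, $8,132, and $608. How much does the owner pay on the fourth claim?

#1 ($12,819): $2,599 finishes the deductible; $10,220 goes to coinsurance; 20% of $10,220 = $2,044. Owner pays $4,643; OOP now $4,643.
#2 ($484): deductible met; 20% of $484 = $96.80. Owner pays $96.80; OOP now $4,739.80.
#3 ($260): deductible met; 20% of $260 = $52. Owner owes $52 (running OOP $4,791.80).
#4 ($8,132): deductible met; 20% of $8,132 = $1,626.40. OOP would hit $6,418.20 > $5,700, so the cap limits the owner to $5,700 − $4,791.80 = $908.20.

$908.20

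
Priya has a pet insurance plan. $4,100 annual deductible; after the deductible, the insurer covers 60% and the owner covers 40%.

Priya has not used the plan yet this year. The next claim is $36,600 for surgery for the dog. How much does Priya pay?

Nothing has been paid toward the $4,100 deductible, so the first $4,100 of this charge is applied there.
After the $4,100 deductible portion, $36,600 − $4,100 = $32,500 is subject to coinsurance.
Coinsurance: $32,500 × 40% = $13,000.
That puts the owner's cost at $4,100 + $13,000 = $17,100.

$17,100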